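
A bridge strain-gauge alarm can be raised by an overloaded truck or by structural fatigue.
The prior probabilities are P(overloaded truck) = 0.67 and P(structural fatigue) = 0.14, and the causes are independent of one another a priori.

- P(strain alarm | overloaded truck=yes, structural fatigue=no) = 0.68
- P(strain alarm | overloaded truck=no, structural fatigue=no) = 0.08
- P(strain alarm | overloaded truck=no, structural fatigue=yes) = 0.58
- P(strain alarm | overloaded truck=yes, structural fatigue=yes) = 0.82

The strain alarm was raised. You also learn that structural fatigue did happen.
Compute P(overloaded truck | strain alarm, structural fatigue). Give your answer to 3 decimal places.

P(strain alarm | structural fatigue) = 0.58·0.33 + 0.82·0.67 = 0.191400 + 0.549400 = 0.740800
The overloaded truck-present share is 0.82·0.67 = 0.549400.
So P(overloaded truck | strain alarm, structural fatigue) = 0.549400/0.740800 ≈ 0.742.

P(overloaded truck | strain alarm, structural fatigue) ≈ 0.742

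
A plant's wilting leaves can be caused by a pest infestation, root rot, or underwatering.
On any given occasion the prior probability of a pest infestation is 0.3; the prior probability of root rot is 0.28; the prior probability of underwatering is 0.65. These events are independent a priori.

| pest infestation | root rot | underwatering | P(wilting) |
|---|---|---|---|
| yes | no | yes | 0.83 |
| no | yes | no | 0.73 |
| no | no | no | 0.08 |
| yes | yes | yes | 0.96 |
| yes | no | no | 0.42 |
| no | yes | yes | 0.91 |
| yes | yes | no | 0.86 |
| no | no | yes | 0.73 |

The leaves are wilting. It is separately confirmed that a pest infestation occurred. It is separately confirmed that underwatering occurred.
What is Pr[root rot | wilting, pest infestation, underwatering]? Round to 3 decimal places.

By total probability over both values of root rot:
  P(wilting | pest infestation, underwatering) = 0.83·0.72 + 0.96·0.28
        = 0.597600 + 0.268800 = 0.866400
The terms with root rot present sum to 0.268800, so
  P(root rot | wilting, pest infestation, underwatering) = 0.268800 / 0.866400 ≈ 0.310

Pr[root rot | wilting, pest infestation, underwatering] ≈ 0.310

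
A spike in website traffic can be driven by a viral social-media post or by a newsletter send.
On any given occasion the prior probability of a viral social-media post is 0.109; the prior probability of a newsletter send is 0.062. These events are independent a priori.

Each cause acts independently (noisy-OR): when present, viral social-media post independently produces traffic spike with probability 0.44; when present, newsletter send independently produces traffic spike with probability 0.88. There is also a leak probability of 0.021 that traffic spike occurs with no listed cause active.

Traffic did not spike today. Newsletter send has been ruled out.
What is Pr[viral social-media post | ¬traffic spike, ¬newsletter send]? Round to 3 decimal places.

Under noisy-OR, P(traffic spike | causes) = 1 − (1−0.021)·∏(1−qᵢ) over the active causes.
P(¬traffic spike | ¬newsletter send) = 0.979*0.891 + 0.54824*0.109 = 0.872289 + 0.059758 = 0.932047
The viral social-media post-present share is 0.54824*0.109 = 0.059758.
So P(viral social-media post | ¬traffic spike, ¬newsletter send) = 0.059758/0.932047 ≈ 0.064.

Pr[viral social-media post | ¬traffic spike, ¬newsletter send] ≈ 0.064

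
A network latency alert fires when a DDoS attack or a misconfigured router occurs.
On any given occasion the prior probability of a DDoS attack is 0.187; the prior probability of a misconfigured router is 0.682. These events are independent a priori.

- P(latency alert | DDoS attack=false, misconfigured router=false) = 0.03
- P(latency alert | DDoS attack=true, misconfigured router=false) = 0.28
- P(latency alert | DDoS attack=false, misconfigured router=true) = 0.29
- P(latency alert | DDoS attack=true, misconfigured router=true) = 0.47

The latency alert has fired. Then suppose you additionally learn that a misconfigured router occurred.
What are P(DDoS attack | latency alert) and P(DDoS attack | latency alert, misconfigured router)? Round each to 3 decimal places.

P(DDoS attack | latency alert) ≈ 0.312; P(DDoS attack | latency alert, misconfigured router) ≈ 0.272

P(latency alert) = 0.03·0.813·0.318 + 0.29·0.813·0.682 + 0.28·0.187·0.318 + 0.47·0.187·0.682 = 0.007756 + 0.160795 + 0.016650 + 0.059941 = 0.245142
The DDoS attack-present share is 0.016650 + 0.059941 = 0.076591.
So P(DDoS attack | latency alert) = 0.076591/0.245142 ≈ 0.312.

Now condition on the additional information:
Weight on DDoS attack=true, given the evidence: 0.47·0.187 = 0.087890
Denominator P(latency alert | misconfigured router): 0.29·0.813 + 0.47·0.187 = 0.323660
P(DDoS attack | latency alert, misconfigured router) = 0.087890/0.323660 ≈ 0.272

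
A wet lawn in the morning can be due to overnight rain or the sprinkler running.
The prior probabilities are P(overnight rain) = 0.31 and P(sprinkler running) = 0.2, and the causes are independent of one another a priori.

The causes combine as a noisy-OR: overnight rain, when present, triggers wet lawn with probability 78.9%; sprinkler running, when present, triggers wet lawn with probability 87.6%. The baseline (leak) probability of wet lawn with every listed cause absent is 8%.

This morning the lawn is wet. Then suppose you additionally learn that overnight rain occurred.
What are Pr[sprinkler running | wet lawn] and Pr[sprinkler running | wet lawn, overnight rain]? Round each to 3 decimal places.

Under noisy-OR, P(wet lawn | causes) = 1 − (1−0.08)·∏(1−qᵢ) over the active causes.
P(wet lawn) = 0.08×0.69×0.8 + 0.88592×0.69×0.2 + 0.80588×0.31×0.8 + 0.975929×0.31×0.2 = 0.044160 + 0.122257 + 0.199858 + 0.060508 = 0.426783
Of this, 0.182765 comes from 0.122257 + 0.060508 (the sprinkler running=true cases).
So P(sprinkler running | wet lawn) = 0.182765/0.426783 ≈ 0.428.

Now condition on the additional information:
Numerator (weight on configurations with sprinkler running): 0.975929×0.2 = 0.195186
Normalizer over all consistent configurations: 0.80588×0.8 + 0.975929×0.2 = 0.839890
Posterior = 0.195186 / 0.839890 ≈ 0.232
Conditioning on overnight rain lowers the posterior on sprinkler running: the classic explaining-away effect in a common-effect structure.

Pr[sprinkler running | wet lawn] ≈ 0.428; Pr[sprinkler running | wet lawn, overnight rain] ≈ 0.232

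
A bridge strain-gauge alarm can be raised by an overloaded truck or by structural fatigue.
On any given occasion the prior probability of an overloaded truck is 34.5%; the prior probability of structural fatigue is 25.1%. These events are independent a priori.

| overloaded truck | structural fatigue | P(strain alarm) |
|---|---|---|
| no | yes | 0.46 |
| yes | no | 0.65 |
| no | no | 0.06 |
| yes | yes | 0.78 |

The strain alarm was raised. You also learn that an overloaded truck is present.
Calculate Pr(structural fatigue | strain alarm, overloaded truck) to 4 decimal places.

Weight on structural fatigue=true, given the evidence: 0.78·0.251 = 0.195780
Normalizer over all consistent configurations: 0.65·0.749 + 0.78·0.251 = 0.682630
Posterior = 0.195780 / 0.682630 ≈ 0.2868

Pr(structural fatigue | strain alarm, overloaded truck) ≈ 0.2868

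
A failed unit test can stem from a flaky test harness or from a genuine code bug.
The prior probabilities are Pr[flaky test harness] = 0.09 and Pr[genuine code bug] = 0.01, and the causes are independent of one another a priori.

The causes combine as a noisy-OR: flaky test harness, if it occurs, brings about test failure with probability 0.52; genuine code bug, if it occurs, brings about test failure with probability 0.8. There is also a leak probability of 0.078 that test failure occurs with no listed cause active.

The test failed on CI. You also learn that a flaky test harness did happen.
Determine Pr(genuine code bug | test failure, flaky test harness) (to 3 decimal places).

Pr(genuine code bug | test failure, flaky test harness) ≈ 0.016

Under noisy-OR, P(test failure | causes) = 1 − (1−0.078)·∏(1−qᵢ) over the active causes.
For the numerator, keep only genuine code bug=true terms: 0.911488*0.01 = 0.009115
Denominator P(test failure | flaky test harness): 0.55744*0.99 + 0.911488*0.01 = 0.560981
P(genuine code bug | test failure, flaky test harness) = 0.009115/0.560981 ≈ 0.016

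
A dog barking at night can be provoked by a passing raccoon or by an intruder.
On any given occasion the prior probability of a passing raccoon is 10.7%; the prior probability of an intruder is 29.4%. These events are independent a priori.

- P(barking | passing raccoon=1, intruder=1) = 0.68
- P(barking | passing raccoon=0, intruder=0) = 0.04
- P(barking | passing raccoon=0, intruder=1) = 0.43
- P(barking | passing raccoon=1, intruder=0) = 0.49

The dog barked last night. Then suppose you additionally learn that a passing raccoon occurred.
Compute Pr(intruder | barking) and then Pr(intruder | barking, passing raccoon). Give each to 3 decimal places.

Pr(intruder | barking) ≈ 0.683; Pr(intruder | barking, passing raccoon) ≈ 0.366

Numerator (weight on configurations with intruder): 0.112893 + 0.021391 = 0.134284
Normalizer over all consistent configurations: 0.04·0.893·0.706 + 0.43·0.893·0.294 + 0.49·0.107·0.706 + 0.68·0.107·0.294 = 0.196518
Posterior = 0.134284 / 0.196518 ≈ 0.683

Now also conditioning on passing raccoon=true:
P(barking | passing raccoon) = 0.49·0.706 + 0.68·0.294 = 0.345940 + 0.199920 = 0.545860
Of this, 0.199920 comes from 0.68·0.294 (the intruder=true cases).
Hence the posterior is 0.199920/0.545860 ≈ 0.366.
This is intercausal reasoning (explaining away): once passing raccoon accounts for the barking, intruder becomes less likely.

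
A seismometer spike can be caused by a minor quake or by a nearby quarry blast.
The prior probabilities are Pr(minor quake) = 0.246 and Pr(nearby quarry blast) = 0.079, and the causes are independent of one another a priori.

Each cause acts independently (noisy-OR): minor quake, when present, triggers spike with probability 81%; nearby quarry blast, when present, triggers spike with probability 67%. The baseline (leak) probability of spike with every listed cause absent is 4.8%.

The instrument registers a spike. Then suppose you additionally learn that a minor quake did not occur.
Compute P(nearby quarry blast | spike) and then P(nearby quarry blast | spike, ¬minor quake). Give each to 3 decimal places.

P(nearby quarry blast | spike) ≈ 0.213; P(nearby quarry blast | spike, ¬minor quake) ≈ 0.551

Under noisy-OR, P(spike | causes) = 1 − (1−0.048)·∏(1−qᵢ) over the active causes.
Sum P(spike|·) weighted by the priors over the 4 (minor quake, nearby quarry blast) configurations:
  P(spike) = 0.048*0.754*0.921 + 0.68584*0.754*0.079 + 0.81912*0.246*0.921 + 0.94031*0.246*0.079
        = 0.033333 + 0.040853 + 0.185585 + 0.018274 = 0.278045
Keeping only the nearby quarry blast-present terms gives 0.059127, so
  P(nearby quarry blast | spike) = 0.059127 / 0.278045 ≈ 0.213

Now condition on the additional information:
By total probability over both values of nearby quarry blast:
  P(spike | ¬minor quake) = 0.048*0.921 + 0.68584*0.079
        = 0.044208 + 0.054181 = 0.098389
Keeping only the nearby quarry blast-present terms gives 0.054181, so
  P(nearby quarry blast | spike, ¬minor quake) = 0.054181 / 0.098389 ≈ 0.551
Ruling out minor quake raises the posterior on nearby quarry blast — the flip side of explaining away.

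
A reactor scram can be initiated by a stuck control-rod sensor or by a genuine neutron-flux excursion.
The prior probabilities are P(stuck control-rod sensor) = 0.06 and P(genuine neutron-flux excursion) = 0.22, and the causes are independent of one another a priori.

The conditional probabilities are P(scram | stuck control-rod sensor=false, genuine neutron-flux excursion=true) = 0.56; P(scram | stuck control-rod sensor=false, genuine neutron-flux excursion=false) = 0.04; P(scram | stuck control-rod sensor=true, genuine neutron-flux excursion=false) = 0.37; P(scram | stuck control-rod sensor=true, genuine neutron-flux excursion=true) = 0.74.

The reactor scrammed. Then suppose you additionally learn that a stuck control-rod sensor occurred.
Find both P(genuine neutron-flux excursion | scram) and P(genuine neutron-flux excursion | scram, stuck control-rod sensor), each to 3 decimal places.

For the numerator, keep only genuine neutron-flux excursion=true terms: 0.115808 + 0.009768 = 0.125576
Denominator P(scram): 0.04*0.94*0.78 + 0.56*0.94*0.22 + 0.37*0.06*0.78 + 0.74*0.06*0.22 = 0.172220
Posterior = 0.125576 / 0.172220 ≈ 0.729

With the extra evidence:
P(scram | stuck control-rod sensor) = 0.37·0.78 + 0.74·0.22 = 0.288600 + 0.162800 = 0.451400
The genuine neutron-flux excursion-present share is 0.74·0.22 = 0.162800.
P(genuine neutron-flux excursion | scram, stuck control-rod sensor) = 0.162800 / 0.451400 ≈ 0.361
— stuck control-rod sensor explains away the evidence for genuine neutron-flux excursion.

P(genuine neutron-flux excursion | scram) ≈ 0.729; P(genuine neutron-flux excursion | scram, stuck control-rod sensor) ≈ 0.361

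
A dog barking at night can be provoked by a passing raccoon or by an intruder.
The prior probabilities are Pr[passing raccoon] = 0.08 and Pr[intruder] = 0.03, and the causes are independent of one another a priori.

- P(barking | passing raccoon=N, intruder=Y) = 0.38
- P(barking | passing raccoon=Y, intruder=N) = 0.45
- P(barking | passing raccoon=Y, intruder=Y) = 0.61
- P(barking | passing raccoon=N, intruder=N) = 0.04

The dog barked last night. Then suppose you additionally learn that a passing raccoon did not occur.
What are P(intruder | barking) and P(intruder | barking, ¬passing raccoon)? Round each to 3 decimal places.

P(intruder | barking) ≈ 0.145; P(intruder | barking, ¬passing raccoon) ≈ 0.227

P(barking) = 0.04*0.92*0.97 + 0.38*0.92*0.03 + 0.45*0.08*0.97 + 0.61*0.08*0.03 = 0.035696 + 0.010488 + 0.034920 + 0.001464 = 0.082568
The intruder-present share is 0.010488 + 0.001464 = 0.011952.
Hence the posterior is 0.011952/0.082568 ≈ 0.145.

With the extra evidence:
Weight on intruder=true, given the evidence: 0.38×0.03 = 0.011400
Denominator P(barking | ¬passing raccoon): 0.04×0.97 + 0.38×0.03 = 0.050200
P(intruder | barking, ¬passing raccoon) = 0.011400/0.050200 ≈ 0.227
Ruling out passing raccoon raises the posterior on intruder — the flip side of explaining away.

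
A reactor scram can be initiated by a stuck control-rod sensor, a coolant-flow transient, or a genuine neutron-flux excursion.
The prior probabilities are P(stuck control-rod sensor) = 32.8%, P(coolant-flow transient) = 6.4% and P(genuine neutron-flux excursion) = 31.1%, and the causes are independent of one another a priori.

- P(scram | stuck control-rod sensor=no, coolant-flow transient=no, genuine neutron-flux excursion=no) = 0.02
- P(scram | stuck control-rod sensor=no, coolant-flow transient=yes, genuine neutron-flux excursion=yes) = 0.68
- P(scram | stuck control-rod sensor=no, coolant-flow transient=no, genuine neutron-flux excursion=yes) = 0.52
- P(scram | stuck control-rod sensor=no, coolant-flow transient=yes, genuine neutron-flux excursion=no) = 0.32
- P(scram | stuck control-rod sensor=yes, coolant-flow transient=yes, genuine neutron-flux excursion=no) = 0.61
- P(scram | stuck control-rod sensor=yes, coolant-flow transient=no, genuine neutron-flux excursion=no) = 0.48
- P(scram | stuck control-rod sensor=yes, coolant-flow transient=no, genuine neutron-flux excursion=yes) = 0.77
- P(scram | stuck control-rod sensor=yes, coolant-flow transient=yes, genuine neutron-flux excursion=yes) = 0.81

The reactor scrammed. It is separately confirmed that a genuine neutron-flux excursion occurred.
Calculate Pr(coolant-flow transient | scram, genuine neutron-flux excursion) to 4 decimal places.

By total probability over the 4 (stuck control-rod sensor, coolant-flow transient) configurations:
  P(scram | genuine neutron-flux excursion) = 0.52×0.672×0.936 + 0.68×0.672×0.064 + 0.77×0.328×0.936 + 0.81×0.328×0.064
        = 0.327076 + 0.029245 + 0.236396 + 0.017004 = 0.609721
The terms with coolant-flow transient present sum to 0.046249, so
  P(coolant-flow transient | scram, genuine neutron-flux excursion) = 0.046249 / 0.609721 ≈ 0.0759

Pr(coolant-flow transient | scram, genuine neutron-flux excursion) ≈ 0.0759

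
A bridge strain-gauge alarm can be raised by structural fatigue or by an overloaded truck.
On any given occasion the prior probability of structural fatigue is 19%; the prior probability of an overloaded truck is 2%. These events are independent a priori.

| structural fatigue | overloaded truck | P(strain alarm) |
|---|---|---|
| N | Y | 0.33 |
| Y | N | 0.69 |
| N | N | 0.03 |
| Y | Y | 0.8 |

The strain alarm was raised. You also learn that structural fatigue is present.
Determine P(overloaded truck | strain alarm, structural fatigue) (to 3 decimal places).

P(strain alarm | structural fatigue) = 0.69*0.98 + 0.8*0.02 = 0.676200 + 0.016000 = 0.692200
Of this, 0.016000 comes from 0.8*0.02 (the overloaded truck=true cases).
P(overloaded truck | strain alarm, structural fatigue) = 0.016000 / 0.692200 ≈ 0.023

P(overloaded truck | strain alarm, structural fatigue) ≈ 0.023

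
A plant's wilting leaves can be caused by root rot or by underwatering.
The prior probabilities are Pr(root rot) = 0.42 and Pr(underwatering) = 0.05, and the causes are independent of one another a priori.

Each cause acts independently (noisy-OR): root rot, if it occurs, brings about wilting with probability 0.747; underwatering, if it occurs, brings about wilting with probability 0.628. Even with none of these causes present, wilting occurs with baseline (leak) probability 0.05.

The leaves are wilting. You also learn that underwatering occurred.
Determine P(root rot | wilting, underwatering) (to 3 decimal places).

Under noisy-OR, P(wilting | causes) = 1 − (1−0.05)·∏(1−qᵢ) over the active causes.
By total probability over both values of root rot:
  P(wilting | underwatering) = 0.6466*0.58 + 0.91059*0.42
        = 0.375028 + 0.382448 = 0.757476
The terms with root rot present sum to 0.382448, so
  P(root rot | wilting, underwatering) = 0.382448 / 0.757476 ≈ 0.505

P(root rot | wilting, underwatering) ≈ 0.505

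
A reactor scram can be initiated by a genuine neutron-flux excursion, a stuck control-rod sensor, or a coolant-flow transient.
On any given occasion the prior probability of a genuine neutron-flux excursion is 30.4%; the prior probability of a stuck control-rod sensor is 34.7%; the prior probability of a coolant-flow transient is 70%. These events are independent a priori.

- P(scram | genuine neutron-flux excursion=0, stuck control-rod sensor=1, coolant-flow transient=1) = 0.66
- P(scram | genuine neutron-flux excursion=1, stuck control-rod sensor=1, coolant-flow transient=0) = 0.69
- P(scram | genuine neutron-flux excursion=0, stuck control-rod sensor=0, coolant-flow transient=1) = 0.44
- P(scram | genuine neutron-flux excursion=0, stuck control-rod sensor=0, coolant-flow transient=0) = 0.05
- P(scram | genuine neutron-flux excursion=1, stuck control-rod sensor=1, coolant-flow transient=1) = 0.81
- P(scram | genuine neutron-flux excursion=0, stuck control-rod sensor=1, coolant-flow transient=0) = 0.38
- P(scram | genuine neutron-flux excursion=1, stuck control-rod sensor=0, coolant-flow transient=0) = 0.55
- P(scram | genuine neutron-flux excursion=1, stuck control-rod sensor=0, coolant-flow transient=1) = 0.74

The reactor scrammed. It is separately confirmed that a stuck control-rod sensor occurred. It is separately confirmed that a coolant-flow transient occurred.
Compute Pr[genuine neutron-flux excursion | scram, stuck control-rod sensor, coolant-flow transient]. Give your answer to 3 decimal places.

Numerator (weight on configurations with genuine neutron-flux excursion): 0.81*0.304 = 0.246240
The normalizing constant is 0.66*0.696 + 0.81*0.304 = 0.705600
Posterior = 0.246240 / 0.705600 ≈ 0.349

Pr[genuine neutron-flux excursion | scram, stuck control-rod sensor, coolant-flow transient] ≈ 0.349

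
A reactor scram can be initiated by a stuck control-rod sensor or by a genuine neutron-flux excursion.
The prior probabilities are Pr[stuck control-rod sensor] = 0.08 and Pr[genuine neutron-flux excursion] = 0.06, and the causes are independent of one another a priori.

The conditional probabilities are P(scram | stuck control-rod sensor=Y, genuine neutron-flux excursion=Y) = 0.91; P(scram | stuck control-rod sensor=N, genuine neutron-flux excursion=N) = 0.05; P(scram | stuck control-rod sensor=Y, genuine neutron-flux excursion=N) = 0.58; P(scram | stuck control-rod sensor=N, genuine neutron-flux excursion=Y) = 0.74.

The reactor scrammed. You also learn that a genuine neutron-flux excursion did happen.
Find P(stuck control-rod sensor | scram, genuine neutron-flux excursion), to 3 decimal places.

P(scram | genuine neutron-flux excursion) = 0.74·0.92 + 0.91·0.08 = 0.680800 + 0.072800 = 0.753600
Restricting to configurations with stuck control-rod sensor present: 0.91·0.08 = 0.072800.
So P(stuck control-rod sensor | scram, genuine neutron-flux excursion) = 0.072800/0.753600 ≈ 0.097.

P(stuck control-rod sensor | scram, genuine neutron-flux excursion) ≈ 0.097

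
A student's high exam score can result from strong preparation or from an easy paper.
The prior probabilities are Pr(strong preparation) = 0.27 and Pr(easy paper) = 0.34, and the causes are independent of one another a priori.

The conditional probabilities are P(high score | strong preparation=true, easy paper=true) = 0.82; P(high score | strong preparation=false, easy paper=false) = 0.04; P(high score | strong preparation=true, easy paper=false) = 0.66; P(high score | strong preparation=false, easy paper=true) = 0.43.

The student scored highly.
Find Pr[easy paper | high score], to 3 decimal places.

Enumerate the 4 (strong preparation, easy paper) configurations and weight by the priors:
  P(high score) = 0.04·0.73·0.66 + 0.43·0.73·0.34 + 0.66·0.27·0.66 + 0.82·0.27·0.34
        = 0.019272 + 0.106726 + 0.117612 + 0.075276 = 0.318886
Configurations with easy paper contribute 0.182002, so
  P(easy paper | high score) = 0.182002 / 0.318886 ≈ 0.571

Pr[easy paper | high score] ≈ 0.571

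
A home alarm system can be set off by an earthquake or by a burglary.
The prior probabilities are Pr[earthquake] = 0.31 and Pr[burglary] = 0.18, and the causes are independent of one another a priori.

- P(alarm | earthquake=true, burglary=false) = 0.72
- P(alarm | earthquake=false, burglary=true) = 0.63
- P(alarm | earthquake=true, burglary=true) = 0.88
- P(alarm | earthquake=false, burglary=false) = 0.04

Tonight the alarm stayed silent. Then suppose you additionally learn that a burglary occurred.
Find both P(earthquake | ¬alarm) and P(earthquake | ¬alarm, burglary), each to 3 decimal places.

P(¬alarm) = 0.96·0.69·0.82 + 0.37·0.69·0.18 + 0.28·0.31·0.82 + 0.12·0.31·0.18 = 0.543168 + 0.045954 + 0.071176 + 0.006696 = 0.666994
Restricting to configurations with earthquake present: 0.071176 + 0.006696 = 0.077872.
So P(earthquake | ¬alarm) = 0.077872/0.666994 ≈ 0.117.

Now also conditioning on burglary=true:
By total probability over both values of earthquake:
  P(¬alarm | burglary) = 0.37*0.69 + 0.12*0.31
        = 0.255300 + 0.037200 = 0.292500
The terms with earthquake present sum to 0.037200, so
  P(earthquake | ¬alarm, burglary) = 0.037200 / 0.292500 ≈ 0.127

P(earthquake | ¬alarm) ≈ 0.117; P(earthquake | ¬alarm, burglary) ≈ 0.127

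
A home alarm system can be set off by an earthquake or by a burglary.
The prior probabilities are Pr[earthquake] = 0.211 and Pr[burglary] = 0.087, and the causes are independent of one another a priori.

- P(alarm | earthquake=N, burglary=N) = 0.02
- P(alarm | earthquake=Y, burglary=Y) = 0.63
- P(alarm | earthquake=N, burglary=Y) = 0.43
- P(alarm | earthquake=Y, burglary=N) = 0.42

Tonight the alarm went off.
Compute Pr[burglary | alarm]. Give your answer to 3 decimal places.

P(alarm) = 0.02*0.789*0.913 + 0.43*0.789*0.087 + 0.42*0.211*0.913 + 0.63*0.211*0.087 = 0.014407 + 0.029516 + 0.080910 + 0.011565 = 0.136398
Of this, 0.041081 comes from 0.029516 + 0.011565 (the burglary=true cases).
P(burglary | alarm) = 0.041081 / 0.136398 ≈ 0.301

Pr[burglary | alarm] ≈ 0.301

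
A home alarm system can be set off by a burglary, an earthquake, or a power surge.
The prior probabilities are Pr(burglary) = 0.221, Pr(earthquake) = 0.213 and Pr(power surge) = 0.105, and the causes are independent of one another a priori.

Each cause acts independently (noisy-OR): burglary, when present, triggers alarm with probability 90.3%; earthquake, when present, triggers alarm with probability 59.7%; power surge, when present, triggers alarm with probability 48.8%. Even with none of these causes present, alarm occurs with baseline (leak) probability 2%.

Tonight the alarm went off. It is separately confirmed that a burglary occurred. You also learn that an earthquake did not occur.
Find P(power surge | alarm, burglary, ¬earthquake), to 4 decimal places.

Under noisy-OR, P(alarm | causes) = 1 − (1−0.02)·∏(1−qᵢ) over the active causes.
P(alarm | burglary, ¬earthquake) = 0.90494*0.895 + 0.951329*0.105 = 0.809921 + 0.099890 = 0.909811
Of this, 0.099890 comes from 0.951329*0.105 (the power surge=true cases).
Hence the posterior is 0.099890/0.909811 ≈ 0.1098.

P(power surge | alarm, burglary, ¬earthquake) ≈ 0.1098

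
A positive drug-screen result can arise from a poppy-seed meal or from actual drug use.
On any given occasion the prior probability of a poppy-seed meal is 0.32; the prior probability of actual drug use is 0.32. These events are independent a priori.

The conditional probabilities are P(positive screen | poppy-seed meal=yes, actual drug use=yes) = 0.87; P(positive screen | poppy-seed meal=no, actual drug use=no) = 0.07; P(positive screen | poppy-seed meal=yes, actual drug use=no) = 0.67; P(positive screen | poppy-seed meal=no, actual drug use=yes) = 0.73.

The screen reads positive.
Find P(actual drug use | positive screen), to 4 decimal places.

Enumerate the 4 (poppy-seed meal, actual drug use) configurations and weight by the priors:
  P(positive screen) = 0.07*0.68*0.68 + 0.73*0.68*0.32 + 0.67*0.32*0.68 + 0.87*0.32*0.32
        = 0.032368 + 0.158848 + 0.145792 + 0.089088 = 0.426096
Configurations with actual drug use contribute 0.247936, so
  P(actual drug use | positive screen) = 0.247936 / 0.426096 ≈ 0.5819

P(actual drug use | positive screen) ≈ 0.5819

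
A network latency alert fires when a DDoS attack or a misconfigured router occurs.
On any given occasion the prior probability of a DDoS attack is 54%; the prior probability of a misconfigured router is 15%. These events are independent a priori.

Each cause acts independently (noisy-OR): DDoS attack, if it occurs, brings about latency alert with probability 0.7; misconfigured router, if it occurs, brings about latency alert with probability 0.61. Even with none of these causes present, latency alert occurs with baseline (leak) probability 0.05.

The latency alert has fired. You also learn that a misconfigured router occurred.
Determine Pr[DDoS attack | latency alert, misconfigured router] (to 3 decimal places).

Pr[DDoS attack | latency alert, misconfigured router] ≈ 0.624

Under noisy-OR, P(latency alert | causes) = 1 − (1−0.05)·∏(1−qᵢ) over the active causes.
P(latency alert | misconfigured router) = 0.6295·0.46 + 0.88885·0.54 = 0.289570 + 0.479979 = 0.769549
The DDoS attack-present share is 0.88885·0.54 = 0.479979.
P(DDoS attack | latency alert, misconfigured router) = 0.479979 / 0.769549 ≈ 0.624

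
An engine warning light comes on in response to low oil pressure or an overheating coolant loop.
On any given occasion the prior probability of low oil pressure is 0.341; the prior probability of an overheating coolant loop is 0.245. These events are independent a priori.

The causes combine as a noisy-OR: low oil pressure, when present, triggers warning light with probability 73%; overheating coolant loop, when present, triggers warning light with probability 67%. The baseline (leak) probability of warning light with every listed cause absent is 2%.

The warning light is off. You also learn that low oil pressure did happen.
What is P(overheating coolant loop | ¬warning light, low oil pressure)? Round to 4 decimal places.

Under noisy-OR, P(warning light | causes) = 1 − (1−0.02)·∏(1−qᵢ) over the active causes.
Enumerate both values of overheating coolant loop and weight by the priors:
  P(¬warning light | low oil pressure) = 0.2646*0.755 + 0.087318*0.245
        = 0.199773 + 0.021393 = 0.221166
The terms with overheating coolant loop present sum to 0.021393, so
  P(overheating coolant loop | ¬warning light, low oil pressure) = 0.021393 / 0.221166 ≈ 0.0967

P(overheating coolant loop | ¬warning light, low oil pressure) ≈ 0.0967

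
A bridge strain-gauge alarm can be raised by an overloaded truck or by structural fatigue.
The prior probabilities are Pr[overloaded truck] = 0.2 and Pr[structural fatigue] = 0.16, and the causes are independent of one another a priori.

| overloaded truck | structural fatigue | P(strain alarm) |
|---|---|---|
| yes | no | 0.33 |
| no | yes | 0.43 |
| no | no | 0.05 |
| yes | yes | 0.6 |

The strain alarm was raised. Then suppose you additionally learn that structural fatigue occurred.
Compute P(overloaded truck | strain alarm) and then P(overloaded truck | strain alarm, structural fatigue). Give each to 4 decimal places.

P(overloaded truck | strain alarm) ≈ 0.4571; P(overloaded truck | strain alarm, structural fatigue) ≈ 0.2586

By total probability over the 4 (overloaded truck, structural fatigue) configurations:
  P(strain alarm) = 0.05·0.8·0.84 + 0.43·0.8·0.16 + 0.33·0.2·0.84 + 0.6·0.2·0.16
        = 0.033600 + 0.055040 + 0.055440 + 0.019200 = 0.163280
Configurations with overloaded truck contribute 0.074640, so
  P(overloaded truck | strain alarm) = 0.074640 / 0.163280 ≈ 0.4571

Now condition on the additional information:
P(strain alarm | structural fatigue) = 0.43·0.8 + 0.6·0.2 = 0.344000 + 0.120000 = 0.464000
Restricting to configurations with overloaded truck present: 0.6·0.2 = 0.120000.
Hence the posterior is 0.120000/0.464000 ≈ 0.2586.
— structural fatigue explains away the evidence for overloaded truck.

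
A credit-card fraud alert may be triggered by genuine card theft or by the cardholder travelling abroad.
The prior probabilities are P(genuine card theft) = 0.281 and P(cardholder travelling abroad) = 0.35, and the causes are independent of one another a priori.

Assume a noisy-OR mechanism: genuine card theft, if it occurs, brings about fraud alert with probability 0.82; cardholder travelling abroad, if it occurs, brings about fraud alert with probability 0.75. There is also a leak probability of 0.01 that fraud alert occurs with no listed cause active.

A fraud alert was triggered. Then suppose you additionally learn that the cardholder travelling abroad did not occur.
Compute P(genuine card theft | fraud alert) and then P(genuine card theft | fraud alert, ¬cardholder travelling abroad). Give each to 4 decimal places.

P(genuine card theft | fraud alert) ≈ 0.5571; P(genuine card theft | fraud alert, ¬cardholder travelling abroad) ≈ 0.9698

Under noisy-OR, P(fraud alert | causes) = 1 − (1−0.01)·∏(1−qᵢ) over the active causes.
Sum P(fraud alert|·) weighted by the priors over the 4 (genuine card theft, cardholder travelling abroad) configurations:
  P(fraud alert) = 0.01×0.719×0.65 + 0.7525×0.719×0.35 + 0.8218×0.281×0.65 + 0.95545×0.281×0.35
        = 0.004674 + 0.189367 + 0.150102 + 0.093969 = 0.438112
The terms with genuine card theft present sum to 0.244071, so
  P(genuine card theft | fraud alert) = 0.244071 / 0.438112 ≈ 0.5571

Now condition on the additional information:
Numerator (weight on configurations with genuine card theft): 0.8218*0.281 = 0.230926
The normalizing constant is 0.01*0.719 + 0.8218*0.281 = 0.238116
P(genuine card theft | fraud alert, ¬cardholder travelling abroad) = 0.230926/0.238116 ≈ 0.9698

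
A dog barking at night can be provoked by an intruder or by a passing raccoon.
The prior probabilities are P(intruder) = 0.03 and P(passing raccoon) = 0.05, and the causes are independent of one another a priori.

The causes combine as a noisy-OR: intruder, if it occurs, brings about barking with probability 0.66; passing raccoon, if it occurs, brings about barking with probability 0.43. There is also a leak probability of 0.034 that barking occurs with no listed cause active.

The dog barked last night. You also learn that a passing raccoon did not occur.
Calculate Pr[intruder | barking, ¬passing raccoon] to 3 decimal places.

Under noisy-OR, P(barking | causes) = 1 − (1−0.034)·∏(1−qᵢ) over the active causes.
By total probability over both values of intruder:
  P(barking | ¬passing raccoon) = 0.034×0.97 + 0.67156×0.03
        = 0.032980 + 0.020147 = 0.053127
Configurations with intruder contribute 0.020147, so
  P(intruder | barking, ¬passing raccoon) = 0.020147 / 0.053127 ≈ 0.379

Pr[intruder | barking, ¬passing raccoon] ≈ 0.379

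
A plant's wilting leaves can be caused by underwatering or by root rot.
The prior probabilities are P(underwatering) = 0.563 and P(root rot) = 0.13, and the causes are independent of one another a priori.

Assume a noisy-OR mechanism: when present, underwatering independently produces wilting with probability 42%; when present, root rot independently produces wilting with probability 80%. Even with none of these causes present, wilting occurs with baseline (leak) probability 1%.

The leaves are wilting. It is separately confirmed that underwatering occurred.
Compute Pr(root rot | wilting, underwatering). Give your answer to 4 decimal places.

Pr(root rot | wilting, underwatering) ≈ 0.2370

Under noisy-OR, P(wilting | causes) = 1 − (1−0.01)·∏(1−qᵢ) over the active causes.
P(wilting | underwatering) = 0.4258*0.87 + 0.88516*0.13 = 0.370446 + 0.115071 = 0.485517
The root rot-present share is 0.88516*0.13 = 0.115071.
So P(root rot | wilting, underwatering) = 0.115071/0.485517 ≈ 0.2370.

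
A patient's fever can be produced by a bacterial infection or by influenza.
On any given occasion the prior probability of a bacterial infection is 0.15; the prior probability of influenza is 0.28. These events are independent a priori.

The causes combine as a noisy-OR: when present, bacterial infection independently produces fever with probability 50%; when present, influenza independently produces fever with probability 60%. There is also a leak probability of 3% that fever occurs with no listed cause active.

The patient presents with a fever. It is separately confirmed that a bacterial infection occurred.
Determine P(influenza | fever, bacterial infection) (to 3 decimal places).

Under noisy-OR, P(fever | causes) = 1 − (1−0.03)·∏(1−qᵢ) over the active causes.
P(fever | bacterial infection) = 0.515×0.72 + 0.806×0.28 = 0.370800 + 0.225680 = 0.596480
The influenza-present share is 0.806×0.28 = 0.225680.
P(influenza | fever, bacterial infection) = 0.225680 / 0.596480 ≈ 0.378

P(influenza | fever, bacterial infection) ≈ 0.378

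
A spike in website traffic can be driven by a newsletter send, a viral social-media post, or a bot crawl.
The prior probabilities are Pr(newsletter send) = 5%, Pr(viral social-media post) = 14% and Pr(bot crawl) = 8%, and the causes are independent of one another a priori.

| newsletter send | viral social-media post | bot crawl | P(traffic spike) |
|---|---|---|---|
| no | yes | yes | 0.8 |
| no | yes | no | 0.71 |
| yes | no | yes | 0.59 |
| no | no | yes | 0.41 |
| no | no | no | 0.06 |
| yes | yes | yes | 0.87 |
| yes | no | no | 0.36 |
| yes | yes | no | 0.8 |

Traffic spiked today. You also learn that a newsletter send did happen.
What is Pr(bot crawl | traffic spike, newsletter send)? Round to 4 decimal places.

Pr(bot crawl | traffic spike, newsletter send) ≈ 0.1149

By total probability over the 4 (viral social-media post, bot crawl) configurations:
  P(traffic spike | newsletter send) = 0.36*0.86*0.92 + 0.59*0.86*0.08 + 0.8*0.14*0.92 + 0.87*0.14*0.08
        = 0.284832 + 0.040592 + 0.103040 + 0.009744 = 0.438208
Keeping only the bot crawl-present terms gives 0.050336, so
  P(bot crawl | traffic spike, newsletter send) = 0.050336 / 0.438208 ≈ 0.1149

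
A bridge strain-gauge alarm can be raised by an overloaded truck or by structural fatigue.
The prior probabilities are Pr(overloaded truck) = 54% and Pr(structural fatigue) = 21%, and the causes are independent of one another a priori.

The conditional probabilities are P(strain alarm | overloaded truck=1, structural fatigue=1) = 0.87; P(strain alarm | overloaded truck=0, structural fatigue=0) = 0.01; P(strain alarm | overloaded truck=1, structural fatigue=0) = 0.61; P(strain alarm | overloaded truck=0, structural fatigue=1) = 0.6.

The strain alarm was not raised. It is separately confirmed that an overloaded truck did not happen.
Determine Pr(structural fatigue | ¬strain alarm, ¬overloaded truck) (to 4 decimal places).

P(¬strain alarm | ¬overloaded truck) = 0.99·0.79 + 0.4·0.21 = 0.782100 + 0.084000 = 0.866100
Of this, 0.084000 comes from 0.4·0.21 (the structural fatigue=true cases).
Hence the posterior is 0.084000/0.866100 ≈ 0.0970.

Pr(structural fatigue | ¬strain alarm, ¬overloaded truck) ≈ 0.0970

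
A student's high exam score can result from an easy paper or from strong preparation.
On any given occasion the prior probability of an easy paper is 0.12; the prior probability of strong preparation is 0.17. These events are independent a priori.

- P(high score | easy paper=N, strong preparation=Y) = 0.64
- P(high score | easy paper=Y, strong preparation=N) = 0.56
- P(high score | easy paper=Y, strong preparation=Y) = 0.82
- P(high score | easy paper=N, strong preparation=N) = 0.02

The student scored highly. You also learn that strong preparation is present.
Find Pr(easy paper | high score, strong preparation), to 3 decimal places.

Numerator (weight on configurations with easy paper): 0.82·0.12 = 0.098400
Denominator P(high score | strong preparation): 0.64·0.88 + 0.82·0.12 = 0.661600
P(easy paper | high score, strong preparation) = 0.098400/0.661600 ≈ 0.149

Pr(easy paper | high score, strong preparation) ≈ 0.149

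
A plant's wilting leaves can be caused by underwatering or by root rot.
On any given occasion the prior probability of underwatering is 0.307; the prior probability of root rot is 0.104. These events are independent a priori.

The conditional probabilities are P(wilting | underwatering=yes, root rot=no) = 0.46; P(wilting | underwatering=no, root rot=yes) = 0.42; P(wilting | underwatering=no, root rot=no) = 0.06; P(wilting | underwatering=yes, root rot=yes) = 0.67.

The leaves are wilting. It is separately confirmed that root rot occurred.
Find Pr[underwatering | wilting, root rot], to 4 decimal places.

Pr[underwatering | wilting, root rot] ≈ 0.4141

By total probability over both values of underwatering:
  P(wilting | root rot) = 0.42×0.693 + 0.67×0.307
        = 0.291060 + 0.205690 = 0.496750
Configurations with underwatering contribute 0.205690, so
  P(underwatering | wilting, root rot) = 0.205690 / 0.496750 ≈ 0.4141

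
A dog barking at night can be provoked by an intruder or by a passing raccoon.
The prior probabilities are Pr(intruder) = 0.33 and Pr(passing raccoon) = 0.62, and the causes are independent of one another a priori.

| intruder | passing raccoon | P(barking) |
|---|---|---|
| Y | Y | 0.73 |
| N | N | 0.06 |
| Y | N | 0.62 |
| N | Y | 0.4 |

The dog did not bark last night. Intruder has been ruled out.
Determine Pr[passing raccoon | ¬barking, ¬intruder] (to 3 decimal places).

P(¬barking | ¬intruder) = 0.94*0.38 + 0.6*0.62 = 0.357200 + 0.372000 = 0.729200
The passing raccoon-present share is 0.6*0.62 = 0.372000.
So P(passing raccoon | ¬barking, ¬intruder) = 0.372000/0.729200 ≈ 0.510.

Pr[passing raccoon | ¬barking, ¬intruder] ≈ 0.510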